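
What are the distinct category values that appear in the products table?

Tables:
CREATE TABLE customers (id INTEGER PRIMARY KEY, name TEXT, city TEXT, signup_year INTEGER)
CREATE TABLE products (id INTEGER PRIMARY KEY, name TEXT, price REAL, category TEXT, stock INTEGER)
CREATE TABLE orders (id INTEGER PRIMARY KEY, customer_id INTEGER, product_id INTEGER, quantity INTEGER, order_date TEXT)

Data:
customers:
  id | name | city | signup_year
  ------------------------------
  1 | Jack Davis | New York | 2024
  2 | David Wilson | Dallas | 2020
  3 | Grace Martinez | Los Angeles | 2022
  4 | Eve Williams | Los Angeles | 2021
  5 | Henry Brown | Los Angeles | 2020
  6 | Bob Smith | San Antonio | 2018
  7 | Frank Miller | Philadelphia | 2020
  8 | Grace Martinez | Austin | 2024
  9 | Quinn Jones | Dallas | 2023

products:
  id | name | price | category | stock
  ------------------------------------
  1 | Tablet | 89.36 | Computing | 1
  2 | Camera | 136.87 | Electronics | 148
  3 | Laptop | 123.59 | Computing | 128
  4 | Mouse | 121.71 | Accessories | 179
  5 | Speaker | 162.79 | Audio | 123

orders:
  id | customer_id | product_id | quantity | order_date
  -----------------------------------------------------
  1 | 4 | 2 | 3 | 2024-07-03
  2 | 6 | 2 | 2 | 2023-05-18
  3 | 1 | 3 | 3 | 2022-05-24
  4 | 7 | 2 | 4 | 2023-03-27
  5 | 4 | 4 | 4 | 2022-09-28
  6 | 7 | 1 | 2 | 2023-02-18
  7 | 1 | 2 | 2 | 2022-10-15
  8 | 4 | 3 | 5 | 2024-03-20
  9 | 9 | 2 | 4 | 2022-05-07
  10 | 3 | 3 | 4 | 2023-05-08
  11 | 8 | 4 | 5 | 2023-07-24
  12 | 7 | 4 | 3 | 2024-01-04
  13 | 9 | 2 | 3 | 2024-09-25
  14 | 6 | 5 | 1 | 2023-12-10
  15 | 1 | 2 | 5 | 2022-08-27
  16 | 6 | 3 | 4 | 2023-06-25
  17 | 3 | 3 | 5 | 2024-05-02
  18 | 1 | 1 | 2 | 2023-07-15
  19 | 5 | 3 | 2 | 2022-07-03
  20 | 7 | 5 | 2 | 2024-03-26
SELECT DISTINCT category FROM products

Execution result:
category
Computing
Electronics
Accessories
Audio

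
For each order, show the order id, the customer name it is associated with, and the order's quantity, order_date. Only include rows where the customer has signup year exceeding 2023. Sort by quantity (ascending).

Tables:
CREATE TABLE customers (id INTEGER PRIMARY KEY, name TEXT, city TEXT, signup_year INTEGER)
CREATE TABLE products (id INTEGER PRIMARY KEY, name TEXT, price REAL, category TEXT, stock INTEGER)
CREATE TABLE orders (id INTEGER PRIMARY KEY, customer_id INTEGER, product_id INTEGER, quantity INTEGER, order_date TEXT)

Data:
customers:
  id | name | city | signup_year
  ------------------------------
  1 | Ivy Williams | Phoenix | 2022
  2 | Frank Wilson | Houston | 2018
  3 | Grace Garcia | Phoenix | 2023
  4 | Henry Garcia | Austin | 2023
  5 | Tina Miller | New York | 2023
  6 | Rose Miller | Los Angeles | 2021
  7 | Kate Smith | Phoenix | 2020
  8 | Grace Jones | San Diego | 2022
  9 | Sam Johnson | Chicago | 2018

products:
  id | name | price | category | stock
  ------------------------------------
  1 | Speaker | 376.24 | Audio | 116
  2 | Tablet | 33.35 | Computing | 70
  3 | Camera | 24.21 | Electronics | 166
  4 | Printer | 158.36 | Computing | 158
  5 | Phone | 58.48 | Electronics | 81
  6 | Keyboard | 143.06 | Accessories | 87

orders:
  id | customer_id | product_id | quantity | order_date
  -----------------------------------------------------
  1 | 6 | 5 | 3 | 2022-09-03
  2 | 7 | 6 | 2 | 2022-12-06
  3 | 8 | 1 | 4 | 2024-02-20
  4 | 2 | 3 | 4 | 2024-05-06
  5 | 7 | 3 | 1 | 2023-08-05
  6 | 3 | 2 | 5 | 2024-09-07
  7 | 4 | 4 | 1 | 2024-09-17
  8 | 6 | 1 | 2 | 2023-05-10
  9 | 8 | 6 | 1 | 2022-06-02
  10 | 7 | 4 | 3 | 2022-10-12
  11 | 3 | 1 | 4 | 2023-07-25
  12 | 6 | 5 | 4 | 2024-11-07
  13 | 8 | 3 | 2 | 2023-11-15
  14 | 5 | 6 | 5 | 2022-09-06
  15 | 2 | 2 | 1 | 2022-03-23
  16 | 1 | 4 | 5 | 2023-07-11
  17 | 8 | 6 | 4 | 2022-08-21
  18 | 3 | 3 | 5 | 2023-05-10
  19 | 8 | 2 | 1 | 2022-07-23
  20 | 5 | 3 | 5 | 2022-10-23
SELECT c.id, p.name AS customer, c.quantity, c.order_date FROM orders c JOIN customers p ON c.customer_id = p.id WHERE p.signup_year > 2023 ORDER BY c.quantity ASC

Execution result:
(no rows)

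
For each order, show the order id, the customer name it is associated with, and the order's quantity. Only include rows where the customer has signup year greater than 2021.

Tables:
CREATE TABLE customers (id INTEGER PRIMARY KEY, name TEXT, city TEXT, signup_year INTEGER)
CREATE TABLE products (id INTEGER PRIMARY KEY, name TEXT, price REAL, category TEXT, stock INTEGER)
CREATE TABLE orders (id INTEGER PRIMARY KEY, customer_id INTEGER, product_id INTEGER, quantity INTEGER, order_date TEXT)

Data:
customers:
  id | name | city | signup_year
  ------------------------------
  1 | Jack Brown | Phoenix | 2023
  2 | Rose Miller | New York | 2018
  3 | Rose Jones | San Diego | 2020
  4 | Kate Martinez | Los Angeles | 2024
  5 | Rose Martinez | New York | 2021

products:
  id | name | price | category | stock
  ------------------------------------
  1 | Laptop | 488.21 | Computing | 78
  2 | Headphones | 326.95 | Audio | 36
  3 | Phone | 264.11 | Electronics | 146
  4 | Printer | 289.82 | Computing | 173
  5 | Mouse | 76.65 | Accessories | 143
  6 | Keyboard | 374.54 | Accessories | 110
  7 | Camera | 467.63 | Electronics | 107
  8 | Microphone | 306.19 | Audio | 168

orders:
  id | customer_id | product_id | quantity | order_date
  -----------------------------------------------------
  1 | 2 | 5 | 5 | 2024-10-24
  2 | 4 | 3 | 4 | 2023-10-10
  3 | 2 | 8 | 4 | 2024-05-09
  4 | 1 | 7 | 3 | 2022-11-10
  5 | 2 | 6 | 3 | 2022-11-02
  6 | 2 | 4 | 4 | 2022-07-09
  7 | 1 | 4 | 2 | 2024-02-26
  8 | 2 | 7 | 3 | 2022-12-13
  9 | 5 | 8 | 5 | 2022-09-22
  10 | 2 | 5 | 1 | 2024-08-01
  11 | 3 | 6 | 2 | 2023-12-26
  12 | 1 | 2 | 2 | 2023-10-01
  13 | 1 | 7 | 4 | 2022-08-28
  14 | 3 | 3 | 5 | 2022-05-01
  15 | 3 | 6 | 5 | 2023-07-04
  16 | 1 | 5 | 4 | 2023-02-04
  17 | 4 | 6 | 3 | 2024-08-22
SELECT c.id, p.name AS customer, c.quantity FROM orders c JOIN customers p ON c.customer_id = p.id WHERE p.signup_year > 2021

Execution result:
id | customer | quantity
2 | Kate Martinez | 4
4 | Jack Brown | 3
7 | Jack Brown | 2
12 | Jack Brown | 2
13 | Jack Brown | 4
16 | Jack Brown | 4
17 | Kate Martinez | 3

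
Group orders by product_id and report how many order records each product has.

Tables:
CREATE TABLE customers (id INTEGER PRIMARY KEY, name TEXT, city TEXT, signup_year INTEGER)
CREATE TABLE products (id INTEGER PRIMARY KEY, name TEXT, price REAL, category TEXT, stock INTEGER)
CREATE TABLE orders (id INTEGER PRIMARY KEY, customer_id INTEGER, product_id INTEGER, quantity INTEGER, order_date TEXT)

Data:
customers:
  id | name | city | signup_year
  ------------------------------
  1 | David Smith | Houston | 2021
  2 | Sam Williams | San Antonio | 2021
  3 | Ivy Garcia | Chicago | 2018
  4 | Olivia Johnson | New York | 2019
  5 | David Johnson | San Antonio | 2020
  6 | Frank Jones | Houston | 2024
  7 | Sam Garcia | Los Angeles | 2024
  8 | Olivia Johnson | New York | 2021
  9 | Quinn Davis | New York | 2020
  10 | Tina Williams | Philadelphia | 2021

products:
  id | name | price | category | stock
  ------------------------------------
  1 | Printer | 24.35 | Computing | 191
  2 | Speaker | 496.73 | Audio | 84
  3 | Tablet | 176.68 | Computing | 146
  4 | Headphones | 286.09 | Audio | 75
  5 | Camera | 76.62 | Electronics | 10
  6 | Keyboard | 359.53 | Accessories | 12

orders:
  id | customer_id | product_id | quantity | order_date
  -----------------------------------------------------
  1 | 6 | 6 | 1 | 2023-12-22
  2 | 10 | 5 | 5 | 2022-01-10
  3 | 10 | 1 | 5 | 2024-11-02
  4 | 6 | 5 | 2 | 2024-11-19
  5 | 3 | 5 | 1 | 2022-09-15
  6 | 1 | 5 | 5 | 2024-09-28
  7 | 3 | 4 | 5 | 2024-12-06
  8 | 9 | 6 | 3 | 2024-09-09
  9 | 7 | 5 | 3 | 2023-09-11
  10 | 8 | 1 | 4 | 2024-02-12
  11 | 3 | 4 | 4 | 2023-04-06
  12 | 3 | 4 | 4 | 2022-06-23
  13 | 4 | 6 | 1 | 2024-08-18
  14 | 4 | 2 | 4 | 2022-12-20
SELECT product_id, COUNT(*) AS order_count FROM orders GROUP BY product_id

Execution result:
product_id | order_count
1 | 2
2 | 1
4 | 3
5 | 5
6 | 3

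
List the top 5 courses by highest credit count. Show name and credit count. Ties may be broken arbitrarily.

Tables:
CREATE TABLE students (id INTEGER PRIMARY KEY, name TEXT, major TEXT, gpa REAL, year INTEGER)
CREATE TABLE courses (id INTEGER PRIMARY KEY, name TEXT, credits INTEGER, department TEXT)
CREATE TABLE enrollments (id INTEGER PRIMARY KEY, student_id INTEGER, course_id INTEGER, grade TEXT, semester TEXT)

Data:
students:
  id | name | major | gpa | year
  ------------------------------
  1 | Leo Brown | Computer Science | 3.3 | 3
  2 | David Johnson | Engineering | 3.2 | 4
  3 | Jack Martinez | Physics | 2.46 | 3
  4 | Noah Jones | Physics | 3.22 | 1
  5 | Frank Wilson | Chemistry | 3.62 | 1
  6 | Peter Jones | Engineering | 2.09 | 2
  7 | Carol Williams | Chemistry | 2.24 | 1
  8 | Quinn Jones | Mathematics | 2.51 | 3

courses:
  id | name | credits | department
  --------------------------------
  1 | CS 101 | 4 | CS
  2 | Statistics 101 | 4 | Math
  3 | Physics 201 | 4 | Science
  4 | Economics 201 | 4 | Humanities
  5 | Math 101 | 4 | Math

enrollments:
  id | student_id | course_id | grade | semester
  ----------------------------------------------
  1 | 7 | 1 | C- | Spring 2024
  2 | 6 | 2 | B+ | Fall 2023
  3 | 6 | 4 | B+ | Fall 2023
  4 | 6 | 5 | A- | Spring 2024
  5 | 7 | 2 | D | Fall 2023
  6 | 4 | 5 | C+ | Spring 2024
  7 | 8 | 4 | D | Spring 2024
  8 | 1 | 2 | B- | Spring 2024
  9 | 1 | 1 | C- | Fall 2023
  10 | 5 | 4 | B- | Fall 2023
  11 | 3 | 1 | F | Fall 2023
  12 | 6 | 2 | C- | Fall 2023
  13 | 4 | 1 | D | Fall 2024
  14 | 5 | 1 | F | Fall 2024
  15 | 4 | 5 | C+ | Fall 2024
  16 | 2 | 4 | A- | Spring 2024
SELECT name, credits FROM courses ORDER BY credits DESC LIMIT 5

Execution result:
name | credits
CS 101 | 4
Statistics 101 | 4
Physics 201 | 4
Economics 201 | 4
Math 101 | 4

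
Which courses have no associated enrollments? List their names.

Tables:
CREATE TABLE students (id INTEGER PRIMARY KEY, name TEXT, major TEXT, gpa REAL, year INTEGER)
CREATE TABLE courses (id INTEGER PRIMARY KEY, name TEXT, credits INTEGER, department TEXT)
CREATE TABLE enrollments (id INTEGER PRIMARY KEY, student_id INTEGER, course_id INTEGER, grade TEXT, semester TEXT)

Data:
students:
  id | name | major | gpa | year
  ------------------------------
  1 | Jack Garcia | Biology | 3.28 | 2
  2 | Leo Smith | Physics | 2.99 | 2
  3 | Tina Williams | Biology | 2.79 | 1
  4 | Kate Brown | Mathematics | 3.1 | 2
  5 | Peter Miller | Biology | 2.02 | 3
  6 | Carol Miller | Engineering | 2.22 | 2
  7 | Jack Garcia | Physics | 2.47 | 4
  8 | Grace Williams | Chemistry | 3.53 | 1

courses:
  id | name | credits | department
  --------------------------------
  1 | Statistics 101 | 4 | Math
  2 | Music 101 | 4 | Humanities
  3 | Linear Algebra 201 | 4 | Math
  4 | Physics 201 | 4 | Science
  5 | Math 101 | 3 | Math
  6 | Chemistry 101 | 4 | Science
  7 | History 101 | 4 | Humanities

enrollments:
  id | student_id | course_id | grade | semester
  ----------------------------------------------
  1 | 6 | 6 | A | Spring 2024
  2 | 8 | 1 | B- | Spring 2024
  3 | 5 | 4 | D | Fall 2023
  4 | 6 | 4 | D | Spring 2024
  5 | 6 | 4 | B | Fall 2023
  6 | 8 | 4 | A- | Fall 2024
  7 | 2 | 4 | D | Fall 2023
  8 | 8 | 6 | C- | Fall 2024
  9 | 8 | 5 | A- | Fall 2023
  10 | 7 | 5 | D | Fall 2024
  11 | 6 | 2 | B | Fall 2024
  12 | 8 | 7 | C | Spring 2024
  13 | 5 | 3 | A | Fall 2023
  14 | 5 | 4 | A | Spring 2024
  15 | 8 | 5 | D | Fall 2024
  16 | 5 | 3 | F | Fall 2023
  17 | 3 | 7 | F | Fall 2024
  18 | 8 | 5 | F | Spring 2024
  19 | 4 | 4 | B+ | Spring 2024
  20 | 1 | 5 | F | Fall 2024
SELECT p.name FROM courses p LEFT JOIN enrollments c ON c.course_id = p.id WHERE c.id IS NULL

Execution result:
(no rows)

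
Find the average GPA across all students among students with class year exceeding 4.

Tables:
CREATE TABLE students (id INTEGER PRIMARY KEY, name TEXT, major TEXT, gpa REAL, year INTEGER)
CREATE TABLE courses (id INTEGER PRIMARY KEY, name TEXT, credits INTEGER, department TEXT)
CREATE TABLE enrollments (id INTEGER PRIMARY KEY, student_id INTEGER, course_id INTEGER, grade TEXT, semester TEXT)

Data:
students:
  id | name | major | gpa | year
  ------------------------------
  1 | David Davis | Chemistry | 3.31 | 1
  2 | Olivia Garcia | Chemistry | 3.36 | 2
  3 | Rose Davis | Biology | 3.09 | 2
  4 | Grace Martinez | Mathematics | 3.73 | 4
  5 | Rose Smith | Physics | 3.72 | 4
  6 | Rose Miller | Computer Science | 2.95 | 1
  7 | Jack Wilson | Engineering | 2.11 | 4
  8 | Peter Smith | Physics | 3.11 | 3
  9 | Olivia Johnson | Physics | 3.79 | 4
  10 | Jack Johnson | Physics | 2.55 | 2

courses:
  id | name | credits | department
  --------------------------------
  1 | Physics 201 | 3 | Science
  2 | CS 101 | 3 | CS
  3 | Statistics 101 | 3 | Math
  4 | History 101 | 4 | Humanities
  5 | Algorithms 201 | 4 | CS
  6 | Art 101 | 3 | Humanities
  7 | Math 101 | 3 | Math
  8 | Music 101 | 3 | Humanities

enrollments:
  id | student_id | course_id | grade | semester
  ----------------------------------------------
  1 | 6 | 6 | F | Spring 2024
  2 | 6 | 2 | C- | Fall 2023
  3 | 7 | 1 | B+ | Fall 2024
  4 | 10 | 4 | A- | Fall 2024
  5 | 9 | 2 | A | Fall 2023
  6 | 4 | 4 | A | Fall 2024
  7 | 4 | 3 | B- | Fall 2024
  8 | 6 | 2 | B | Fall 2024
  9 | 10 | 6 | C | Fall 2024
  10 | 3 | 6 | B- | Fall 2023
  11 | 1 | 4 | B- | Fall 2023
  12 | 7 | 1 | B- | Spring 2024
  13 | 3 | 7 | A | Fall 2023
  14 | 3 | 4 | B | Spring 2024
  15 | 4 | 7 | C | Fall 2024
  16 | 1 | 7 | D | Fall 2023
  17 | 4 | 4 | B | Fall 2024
SELECT AVG(gpa) FROM students WHERE year > 4

Execution result:
NULL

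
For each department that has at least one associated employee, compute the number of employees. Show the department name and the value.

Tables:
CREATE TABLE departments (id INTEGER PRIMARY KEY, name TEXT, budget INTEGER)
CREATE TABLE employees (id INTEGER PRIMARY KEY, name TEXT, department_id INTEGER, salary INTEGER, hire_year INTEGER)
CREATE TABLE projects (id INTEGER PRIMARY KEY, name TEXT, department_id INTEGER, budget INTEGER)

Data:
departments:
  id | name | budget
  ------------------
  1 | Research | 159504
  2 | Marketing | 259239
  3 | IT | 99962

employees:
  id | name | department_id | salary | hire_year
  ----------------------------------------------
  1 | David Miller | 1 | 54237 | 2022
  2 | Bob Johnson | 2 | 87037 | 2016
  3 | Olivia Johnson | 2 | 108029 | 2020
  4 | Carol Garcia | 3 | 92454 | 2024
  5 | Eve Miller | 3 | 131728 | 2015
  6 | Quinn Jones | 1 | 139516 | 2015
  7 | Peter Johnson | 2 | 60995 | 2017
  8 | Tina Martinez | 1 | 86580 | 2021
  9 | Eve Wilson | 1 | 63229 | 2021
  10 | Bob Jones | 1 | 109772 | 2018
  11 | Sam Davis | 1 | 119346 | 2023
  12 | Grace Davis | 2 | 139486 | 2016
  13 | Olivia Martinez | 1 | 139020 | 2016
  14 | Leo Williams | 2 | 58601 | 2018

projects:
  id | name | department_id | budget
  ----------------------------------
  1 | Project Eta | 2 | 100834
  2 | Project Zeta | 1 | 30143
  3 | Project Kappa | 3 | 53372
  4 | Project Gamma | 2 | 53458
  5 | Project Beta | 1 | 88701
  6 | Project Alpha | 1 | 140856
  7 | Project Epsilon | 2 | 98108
SELECT p.name, COUNT(*) AS n FROM employees c JOIN departments p ON c.department_id = p.id GROUP BY p.id, p.name

Execution result:
name | n
Research | 7
Marketing | 5
IT | 2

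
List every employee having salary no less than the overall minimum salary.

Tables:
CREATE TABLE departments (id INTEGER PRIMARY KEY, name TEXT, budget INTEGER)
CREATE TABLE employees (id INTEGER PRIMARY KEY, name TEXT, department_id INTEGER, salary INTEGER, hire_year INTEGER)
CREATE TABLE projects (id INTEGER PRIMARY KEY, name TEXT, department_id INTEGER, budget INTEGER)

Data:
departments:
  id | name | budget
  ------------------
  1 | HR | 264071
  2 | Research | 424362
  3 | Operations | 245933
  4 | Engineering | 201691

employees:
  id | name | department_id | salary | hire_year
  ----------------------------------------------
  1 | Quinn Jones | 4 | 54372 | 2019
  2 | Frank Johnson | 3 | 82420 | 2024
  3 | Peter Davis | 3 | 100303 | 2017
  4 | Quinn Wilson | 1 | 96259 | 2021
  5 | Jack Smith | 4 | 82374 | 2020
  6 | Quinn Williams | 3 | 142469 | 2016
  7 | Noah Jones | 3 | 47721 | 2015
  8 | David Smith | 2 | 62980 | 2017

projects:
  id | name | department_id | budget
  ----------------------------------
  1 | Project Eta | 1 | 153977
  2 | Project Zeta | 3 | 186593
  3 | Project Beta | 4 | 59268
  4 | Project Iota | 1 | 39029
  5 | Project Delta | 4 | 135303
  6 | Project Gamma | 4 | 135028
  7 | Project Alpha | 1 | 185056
SELECT name, salary FROM employees WHERE salary >= (SELECT MIN(salary) FROM employees)

Execution result:
name | salary
Quinn Jones | 54372
Frank Johnson | 82420
Peter Davis | 100303
Quinn Wilson | 96259
Jack Smith | 82374
Quinn Williams | 142469
Noah Jones | 47721
David Smith | 62980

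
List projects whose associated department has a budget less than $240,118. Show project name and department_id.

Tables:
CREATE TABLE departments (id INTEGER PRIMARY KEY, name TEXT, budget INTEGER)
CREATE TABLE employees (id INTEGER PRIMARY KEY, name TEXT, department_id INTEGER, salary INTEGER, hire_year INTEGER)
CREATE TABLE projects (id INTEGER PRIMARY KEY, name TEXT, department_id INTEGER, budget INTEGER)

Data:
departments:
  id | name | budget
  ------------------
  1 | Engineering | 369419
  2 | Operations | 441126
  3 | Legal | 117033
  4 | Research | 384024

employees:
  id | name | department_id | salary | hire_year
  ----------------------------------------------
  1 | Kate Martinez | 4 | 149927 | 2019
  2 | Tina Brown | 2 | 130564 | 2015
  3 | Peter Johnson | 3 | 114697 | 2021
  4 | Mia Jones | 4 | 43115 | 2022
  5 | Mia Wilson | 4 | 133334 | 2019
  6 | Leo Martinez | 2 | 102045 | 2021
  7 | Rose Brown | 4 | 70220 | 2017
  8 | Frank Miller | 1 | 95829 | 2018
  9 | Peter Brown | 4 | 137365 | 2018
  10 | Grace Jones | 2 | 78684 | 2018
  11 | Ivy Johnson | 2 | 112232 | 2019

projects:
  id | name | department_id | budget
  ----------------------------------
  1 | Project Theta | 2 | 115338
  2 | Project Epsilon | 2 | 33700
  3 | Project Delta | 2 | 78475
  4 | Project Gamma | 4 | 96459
SELECT name, department_id FROM projects WHERE department_id IN (SELECT id FROM departments WHERE budget < 240118)

Execution result:
(no rows)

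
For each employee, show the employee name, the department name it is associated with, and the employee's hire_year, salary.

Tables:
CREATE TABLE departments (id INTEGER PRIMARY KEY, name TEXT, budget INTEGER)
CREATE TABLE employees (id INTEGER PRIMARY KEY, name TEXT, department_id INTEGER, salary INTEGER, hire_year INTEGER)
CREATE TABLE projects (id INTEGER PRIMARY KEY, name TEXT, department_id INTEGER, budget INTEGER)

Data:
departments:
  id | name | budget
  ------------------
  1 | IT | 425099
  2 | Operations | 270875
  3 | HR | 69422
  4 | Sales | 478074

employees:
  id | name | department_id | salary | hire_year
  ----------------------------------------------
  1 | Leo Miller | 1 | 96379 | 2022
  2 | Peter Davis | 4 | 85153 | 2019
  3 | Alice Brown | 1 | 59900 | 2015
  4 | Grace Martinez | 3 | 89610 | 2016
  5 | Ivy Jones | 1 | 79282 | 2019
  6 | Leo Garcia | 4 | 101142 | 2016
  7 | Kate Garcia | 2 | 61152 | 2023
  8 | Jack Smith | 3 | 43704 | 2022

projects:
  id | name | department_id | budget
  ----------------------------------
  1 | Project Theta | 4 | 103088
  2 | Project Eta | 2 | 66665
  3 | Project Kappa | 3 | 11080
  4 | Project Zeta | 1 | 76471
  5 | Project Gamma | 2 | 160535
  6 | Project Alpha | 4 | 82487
SELECT c.name, p.name AS department, c.hire_year, c.salary FROM employees c JOIN departments p ON c.department_id = p.id

Execution result:
name | department | hire_year | salary
Leo Miller | IT | 2022 | 96379
Peter Davis | Sales | 2019 | 85153
Alice Brown | IT | 2015 | 59900
Grace Martinez | HR | 2016 | 89610
Ivy Jones | IT | 2019 | 79282
Leo Garcia | Sales | 2016 | 101142
Kate Garcia | Operations | 2023 | 61152
Jack Smith | HR | 2022 | 43704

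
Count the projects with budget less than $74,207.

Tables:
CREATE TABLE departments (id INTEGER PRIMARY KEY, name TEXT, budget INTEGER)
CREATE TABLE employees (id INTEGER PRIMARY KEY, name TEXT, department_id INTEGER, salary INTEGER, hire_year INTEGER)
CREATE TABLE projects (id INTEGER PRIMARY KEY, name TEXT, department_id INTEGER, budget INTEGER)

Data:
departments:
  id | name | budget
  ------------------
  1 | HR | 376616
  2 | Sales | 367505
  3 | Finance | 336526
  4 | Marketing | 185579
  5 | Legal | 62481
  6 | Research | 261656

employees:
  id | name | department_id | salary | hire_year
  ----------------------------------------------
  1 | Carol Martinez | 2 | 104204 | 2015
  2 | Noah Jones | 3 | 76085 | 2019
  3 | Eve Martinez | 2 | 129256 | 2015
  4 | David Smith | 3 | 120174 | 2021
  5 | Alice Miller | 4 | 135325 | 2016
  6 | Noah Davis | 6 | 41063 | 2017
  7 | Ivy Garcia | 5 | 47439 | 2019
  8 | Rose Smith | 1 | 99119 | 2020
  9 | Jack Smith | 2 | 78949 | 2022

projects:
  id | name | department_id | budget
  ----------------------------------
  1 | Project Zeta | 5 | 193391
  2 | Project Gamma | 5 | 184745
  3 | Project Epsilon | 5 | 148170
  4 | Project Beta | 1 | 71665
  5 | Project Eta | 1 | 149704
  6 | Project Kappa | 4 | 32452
SELECT COUNT(*) FROM projects WHERE budget < 74207

Execution result:
2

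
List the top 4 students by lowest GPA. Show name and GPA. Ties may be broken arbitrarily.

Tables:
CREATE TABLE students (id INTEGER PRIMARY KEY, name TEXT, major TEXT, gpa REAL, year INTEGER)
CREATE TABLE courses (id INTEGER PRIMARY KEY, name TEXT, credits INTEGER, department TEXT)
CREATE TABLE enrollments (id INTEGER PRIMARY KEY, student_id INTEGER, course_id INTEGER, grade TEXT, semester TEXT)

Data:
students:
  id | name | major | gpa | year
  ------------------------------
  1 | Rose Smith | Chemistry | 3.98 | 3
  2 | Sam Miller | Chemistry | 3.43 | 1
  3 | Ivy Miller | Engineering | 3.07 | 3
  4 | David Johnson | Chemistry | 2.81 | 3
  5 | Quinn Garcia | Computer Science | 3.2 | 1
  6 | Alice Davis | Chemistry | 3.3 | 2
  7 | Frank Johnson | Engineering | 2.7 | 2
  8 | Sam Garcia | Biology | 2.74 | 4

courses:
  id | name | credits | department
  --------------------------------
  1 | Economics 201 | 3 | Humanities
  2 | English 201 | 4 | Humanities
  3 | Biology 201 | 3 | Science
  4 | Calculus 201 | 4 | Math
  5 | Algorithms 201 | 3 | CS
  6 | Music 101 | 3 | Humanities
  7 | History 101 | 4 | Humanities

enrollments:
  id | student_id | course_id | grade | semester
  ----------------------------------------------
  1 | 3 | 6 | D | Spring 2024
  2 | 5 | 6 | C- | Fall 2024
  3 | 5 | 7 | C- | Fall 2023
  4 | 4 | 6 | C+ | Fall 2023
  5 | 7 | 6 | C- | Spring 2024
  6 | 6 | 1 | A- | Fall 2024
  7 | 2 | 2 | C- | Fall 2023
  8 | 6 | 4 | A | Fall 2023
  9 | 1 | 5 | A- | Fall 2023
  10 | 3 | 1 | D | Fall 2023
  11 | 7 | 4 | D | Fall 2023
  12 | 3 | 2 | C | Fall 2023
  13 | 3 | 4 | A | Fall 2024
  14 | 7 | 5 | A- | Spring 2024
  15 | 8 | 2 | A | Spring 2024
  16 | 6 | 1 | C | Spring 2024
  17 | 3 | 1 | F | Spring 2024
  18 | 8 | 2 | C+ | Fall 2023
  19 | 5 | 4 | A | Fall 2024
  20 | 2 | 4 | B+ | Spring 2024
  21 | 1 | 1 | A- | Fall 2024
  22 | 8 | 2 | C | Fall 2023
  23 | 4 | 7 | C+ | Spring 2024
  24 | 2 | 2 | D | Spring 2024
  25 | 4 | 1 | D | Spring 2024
SELECT name, gpa FROM students ORDER BY gpa ASC LIMIT 4

Execution result:
name | gpa
Frank Johnson | 2.70
Sam Garcia | 2.74
David Johnson | 2.81
Ivy Miller | 3.07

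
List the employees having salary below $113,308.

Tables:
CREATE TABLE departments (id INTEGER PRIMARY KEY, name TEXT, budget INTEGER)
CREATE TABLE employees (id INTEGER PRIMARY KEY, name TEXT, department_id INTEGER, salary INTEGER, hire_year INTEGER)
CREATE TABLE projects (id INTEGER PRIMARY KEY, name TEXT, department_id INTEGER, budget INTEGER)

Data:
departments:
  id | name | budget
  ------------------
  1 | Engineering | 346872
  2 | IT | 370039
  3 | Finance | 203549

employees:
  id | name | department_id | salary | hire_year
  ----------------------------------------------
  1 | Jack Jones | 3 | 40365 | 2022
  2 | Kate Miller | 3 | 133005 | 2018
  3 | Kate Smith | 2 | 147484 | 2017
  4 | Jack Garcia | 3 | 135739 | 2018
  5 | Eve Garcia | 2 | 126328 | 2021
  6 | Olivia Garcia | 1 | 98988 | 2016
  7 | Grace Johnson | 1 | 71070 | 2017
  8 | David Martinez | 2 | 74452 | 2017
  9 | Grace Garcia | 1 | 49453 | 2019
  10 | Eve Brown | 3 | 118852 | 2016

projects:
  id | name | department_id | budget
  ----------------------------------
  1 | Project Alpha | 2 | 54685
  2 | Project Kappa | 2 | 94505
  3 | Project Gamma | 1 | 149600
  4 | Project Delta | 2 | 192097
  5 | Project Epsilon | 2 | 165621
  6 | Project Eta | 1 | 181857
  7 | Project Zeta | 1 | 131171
SELECT name, salary FROM employees WHERE salary < 113308

Execution result:
name | salary
Jack Jones | 40365
Olivia Garcia | 98988
Grace Johnson | 71070
David Martinez | 74452
Grace Garcia | 49453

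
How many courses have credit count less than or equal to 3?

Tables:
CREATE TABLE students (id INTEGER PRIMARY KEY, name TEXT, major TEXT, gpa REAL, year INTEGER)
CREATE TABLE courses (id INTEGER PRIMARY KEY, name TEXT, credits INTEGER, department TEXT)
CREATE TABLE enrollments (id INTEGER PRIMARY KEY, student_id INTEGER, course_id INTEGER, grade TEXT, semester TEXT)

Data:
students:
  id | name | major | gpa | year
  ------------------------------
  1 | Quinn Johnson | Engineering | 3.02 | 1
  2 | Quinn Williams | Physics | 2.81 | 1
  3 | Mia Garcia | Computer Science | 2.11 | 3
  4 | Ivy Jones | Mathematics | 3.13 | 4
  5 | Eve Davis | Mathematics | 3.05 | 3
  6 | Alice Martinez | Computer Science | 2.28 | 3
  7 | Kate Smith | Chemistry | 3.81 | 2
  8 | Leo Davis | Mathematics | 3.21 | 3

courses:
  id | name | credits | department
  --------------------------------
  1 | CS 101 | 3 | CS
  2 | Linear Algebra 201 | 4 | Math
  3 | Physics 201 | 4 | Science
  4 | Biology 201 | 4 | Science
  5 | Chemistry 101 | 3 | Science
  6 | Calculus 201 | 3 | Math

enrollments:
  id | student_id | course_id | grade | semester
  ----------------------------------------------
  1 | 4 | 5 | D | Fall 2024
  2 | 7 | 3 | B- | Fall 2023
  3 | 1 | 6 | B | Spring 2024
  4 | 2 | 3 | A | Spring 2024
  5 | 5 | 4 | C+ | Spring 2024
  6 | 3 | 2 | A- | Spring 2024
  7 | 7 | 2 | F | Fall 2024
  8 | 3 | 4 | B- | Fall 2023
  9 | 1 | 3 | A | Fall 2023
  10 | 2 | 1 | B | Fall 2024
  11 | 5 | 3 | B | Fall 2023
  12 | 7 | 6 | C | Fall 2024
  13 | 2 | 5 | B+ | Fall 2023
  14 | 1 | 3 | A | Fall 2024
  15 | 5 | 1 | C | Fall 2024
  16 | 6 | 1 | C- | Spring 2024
SELECT COUNT(*) FROM courses WHERE credits <= 3

Execution result:
3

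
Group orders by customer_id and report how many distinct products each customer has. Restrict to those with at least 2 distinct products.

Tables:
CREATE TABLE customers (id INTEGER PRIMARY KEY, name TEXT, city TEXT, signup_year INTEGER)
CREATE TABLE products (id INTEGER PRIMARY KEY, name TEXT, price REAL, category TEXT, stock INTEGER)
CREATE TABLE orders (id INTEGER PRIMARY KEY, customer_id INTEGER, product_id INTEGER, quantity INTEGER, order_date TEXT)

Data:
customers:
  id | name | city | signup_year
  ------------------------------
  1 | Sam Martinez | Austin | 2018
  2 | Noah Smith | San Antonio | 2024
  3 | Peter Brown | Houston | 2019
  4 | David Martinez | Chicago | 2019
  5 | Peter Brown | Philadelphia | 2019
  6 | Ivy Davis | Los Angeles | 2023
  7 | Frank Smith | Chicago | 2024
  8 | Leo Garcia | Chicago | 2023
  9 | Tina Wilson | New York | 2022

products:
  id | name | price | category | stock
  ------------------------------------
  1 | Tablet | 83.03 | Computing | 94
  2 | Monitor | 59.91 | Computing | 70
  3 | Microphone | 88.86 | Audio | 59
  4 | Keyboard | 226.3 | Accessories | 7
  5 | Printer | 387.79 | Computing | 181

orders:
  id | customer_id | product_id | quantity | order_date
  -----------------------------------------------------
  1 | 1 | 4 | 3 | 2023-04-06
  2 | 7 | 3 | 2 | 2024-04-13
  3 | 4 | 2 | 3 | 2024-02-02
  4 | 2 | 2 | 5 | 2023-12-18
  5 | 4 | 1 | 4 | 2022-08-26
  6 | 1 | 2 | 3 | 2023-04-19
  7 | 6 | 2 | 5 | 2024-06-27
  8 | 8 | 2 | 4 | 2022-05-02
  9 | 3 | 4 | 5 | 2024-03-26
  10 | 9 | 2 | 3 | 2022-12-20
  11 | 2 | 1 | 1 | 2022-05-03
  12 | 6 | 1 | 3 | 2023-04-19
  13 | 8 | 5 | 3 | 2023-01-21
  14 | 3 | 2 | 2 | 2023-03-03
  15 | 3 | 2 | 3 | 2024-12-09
SELECT customer_id, COUNT(DISTINCT product_id) AS distinct_product_count FROM orders GROUP BY customer_id HAVING COUNT(DISTINCT product_id) >= 2

Execution result:
customer_id | distinct_product_count
1 | 2
2 | 2
3 | 2
4 | 2
6 | 2
8 | 2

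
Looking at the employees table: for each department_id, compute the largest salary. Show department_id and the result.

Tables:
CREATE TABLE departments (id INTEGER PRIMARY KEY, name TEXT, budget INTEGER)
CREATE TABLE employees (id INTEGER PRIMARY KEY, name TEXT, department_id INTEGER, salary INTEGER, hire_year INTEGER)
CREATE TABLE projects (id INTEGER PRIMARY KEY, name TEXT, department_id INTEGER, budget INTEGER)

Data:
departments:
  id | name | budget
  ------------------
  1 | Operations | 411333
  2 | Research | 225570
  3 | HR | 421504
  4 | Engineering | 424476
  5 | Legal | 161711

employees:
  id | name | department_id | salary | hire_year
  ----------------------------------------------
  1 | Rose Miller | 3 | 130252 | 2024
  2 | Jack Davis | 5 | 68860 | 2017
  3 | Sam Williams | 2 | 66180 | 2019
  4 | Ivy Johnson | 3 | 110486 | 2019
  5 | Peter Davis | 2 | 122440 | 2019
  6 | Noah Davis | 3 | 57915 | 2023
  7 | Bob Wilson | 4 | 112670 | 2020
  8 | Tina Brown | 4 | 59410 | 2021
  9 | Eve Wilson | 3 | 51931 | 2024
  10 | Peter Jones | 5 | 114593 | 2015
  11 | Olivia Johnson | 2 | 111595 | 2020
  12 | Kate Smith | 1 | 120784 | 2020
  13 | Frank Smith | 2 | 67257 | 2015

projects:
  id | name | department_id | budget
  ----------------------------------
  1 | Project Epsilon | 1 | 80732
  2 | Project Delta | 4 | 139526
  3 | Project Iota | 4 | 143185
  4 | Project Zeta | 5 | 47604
SELECT department_id, MAX(salary) AS max_salary FROM employees GROUP BY department_id

Execution result:
department_id | max_salary
1 | 120784
2 | 122440
3 | 130252
4 | 112670
5 | 114593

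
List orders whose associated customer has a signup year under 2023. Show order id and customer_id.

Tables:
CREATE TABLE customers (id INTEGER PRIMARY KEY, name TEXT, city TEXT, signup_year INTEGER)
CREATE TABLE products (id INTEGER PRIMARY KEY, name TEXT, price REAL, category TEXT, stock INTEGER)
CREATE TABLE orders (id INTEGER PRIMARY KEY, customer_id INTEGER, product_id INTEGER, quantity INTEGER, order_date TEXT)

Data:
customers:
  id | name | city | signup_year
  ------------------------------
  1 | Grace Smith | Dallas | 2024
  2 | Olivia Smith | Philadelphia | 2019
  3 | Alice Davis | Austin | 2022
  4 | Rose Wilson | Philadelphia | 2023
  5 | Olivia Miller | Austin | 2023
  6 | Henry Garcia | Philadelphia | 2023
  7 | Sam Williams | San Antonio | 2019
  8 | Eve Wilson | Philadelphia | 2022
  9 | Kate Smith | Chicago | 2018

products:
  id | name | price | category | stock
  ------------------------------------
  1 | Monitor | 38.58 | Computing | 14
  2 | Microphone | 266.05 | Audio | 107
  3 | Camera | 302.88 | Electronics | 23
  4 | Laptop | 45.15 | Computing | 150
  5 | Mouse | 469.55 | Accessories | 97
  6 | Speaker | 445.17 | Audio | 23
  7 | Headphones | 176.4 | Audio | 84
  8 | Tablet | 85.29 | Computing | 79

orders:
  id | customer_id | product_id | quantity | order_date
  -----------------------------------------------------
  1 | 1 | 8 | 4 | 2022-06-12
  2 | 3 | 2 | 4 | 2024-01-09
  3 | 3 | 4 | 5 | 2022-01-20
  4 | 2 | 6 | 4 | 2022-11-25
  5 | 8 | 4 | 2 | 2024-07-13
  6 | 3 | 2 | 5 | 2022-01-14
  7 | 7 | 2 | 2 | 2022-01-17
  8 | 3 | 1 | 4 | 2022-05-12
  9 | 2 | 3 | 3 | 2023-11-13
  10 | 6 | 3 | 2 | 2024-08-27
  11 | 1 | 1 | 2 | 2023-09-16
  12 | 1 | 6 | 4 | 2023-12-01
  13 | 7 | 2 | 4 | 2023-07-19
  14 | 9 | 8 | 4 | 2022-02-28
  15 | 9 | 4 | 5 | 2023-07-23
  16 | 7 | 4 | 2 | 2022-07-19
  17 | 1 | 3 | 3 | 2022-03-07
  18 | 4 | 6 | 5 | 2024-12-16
SELECT id, customer_id FROM orders WHERE customer_id IN (SELECT id FROM customers WHERE signup_year < 2023)

Execution result:
id | customer_id
2 | 3
3 | 3
4 | 2
5 | 8
6 | 3
7 | 7
8 | 3
9 | 2
13 | 7
14 | 9
15 | 9
16 | 7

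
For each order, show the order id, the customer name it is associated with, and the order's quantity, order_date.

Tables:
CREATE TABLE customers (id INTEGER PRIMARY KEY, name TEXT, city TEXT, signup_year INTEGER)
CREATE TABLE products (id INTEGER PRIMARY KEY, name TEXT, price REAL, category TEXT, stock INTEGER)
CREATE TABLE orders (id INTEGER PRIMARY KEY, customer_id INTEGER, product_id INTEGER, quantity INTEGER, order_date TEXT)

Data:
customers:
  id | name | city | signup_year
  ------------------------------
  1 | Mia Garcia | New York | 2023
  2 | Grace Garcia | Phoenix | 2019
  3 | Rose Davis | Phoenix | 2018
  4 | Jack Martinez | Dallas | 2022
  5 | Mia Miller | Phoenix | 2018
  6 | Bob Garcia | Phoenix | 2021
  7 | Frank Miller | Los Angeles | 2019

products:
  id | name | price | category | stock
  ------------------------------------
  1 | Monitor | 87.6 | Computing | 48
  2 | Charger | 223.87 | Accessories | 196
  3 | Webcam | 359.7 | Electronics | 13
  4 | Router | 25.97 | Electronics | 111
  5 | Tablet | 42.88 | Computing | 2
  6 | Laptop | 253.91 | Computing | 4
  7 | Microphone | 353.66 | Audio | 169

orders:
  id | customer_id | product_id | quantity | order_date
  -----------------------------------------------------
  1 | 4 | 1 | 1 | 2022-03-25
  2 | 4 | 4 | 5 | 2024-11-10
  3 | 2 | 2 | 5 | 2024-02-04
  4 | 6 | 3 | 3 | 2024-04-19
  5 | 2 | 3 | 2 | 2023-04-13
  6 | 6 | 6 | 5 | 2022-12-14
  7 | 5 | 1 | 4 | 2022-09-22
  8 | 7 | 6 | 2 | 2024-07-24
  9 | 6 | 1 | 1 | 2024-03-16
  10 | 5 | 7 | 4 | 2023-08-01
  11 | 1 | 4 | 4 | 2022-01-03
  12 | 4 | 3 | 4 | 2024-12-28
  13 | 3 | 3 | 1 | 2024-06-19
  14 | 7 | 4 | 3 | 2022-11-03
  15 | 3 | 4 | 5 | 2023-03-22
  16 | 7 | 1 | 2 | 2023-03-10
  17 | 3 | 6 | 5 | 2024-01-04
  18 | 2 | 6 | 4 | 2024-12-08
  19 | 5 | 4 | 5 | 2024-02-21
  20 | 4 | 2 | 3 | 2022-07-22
SELECT c.id, p.name AS customer, c.quantity, c.order_date FROM orders c JOIN customers p ON c.customer_id = p.id

Execution result:
id | customer | quantity | order_date
1 | Jack Martinez | 1 | 2022-03-25
2 | Jack Martinez | 5 | 2024-11-10
3 | Grace Garcia | 5 | 2024-02-04
4 | Bob Garcia | 3 | 2024-04-19
5 | Grace Garcia | 2 | 2023-04-13
6 | Bob Garcia | 5 | 2022-12-14
7 | Mia Miller | 4 | 2022-09-22
8 | Frank Miller | 2 | 2024-07-24
9 | Bob Garcia | 1 | 2024-03-16
10 | Mia Miller | 4 | 2023-08-01
11 | Mia Garcia | 4 | 2022-01-03
12 | Jack Martinez | 4 | 2024-12-28
13 | Rose Davis | 1 | 2024-06-19
14 | Frank Miller | 3 | 2022-11-03
15 | Rose Davis | 5 | 2023-03-22
16 | Frank Miller | 2 | 2023-03-10
17 | Rose Davis | 5 | 2024-01-04
18 | Grace Garcia | 4 | 2024-12-08
19 | Mia Miller | 5 | 2024-02-21
20 | Jack Martinez | 3 | 2022-07-22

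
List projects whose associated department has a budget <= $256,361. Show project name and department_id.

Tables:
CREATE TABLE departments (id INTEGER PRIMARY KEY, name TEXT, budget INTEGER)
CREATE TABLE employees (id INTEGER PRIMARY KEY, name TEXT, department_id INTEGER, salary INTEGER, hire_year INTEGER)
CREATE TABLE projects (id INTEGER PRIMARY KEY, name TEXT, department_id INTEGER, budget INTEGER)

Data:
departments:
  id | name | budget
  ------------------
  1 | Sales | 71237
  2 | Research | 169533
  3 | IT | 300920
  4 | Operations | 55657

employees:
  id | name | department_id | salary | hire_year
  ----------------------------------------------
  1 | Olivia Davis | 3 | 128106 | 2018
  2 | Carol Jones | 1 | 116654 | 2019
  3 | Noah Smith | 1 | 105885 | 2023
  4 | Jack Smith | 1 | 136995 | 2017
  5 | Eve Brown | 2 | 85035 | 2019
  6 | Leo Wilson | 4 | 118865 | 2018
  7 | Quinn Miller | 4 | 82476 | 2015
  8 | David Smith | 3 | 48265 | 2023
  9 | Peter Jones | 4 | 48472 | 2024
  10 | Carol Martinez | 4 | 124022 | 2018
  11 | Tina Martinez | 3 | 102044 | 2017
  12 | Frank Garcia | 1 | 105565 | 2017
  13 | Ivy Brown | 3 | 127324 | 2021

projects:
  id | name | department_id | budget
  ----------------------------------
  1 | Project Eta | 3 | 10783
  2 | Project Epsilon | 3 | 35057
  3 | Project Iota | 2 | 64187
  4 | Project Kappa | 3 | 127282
SELECT name, department_id FROM projects WHERE department_id IN (SELECT id FROM departments WHERE budget <= 256361)

Execution result:
name | department_id
Project Iota | 2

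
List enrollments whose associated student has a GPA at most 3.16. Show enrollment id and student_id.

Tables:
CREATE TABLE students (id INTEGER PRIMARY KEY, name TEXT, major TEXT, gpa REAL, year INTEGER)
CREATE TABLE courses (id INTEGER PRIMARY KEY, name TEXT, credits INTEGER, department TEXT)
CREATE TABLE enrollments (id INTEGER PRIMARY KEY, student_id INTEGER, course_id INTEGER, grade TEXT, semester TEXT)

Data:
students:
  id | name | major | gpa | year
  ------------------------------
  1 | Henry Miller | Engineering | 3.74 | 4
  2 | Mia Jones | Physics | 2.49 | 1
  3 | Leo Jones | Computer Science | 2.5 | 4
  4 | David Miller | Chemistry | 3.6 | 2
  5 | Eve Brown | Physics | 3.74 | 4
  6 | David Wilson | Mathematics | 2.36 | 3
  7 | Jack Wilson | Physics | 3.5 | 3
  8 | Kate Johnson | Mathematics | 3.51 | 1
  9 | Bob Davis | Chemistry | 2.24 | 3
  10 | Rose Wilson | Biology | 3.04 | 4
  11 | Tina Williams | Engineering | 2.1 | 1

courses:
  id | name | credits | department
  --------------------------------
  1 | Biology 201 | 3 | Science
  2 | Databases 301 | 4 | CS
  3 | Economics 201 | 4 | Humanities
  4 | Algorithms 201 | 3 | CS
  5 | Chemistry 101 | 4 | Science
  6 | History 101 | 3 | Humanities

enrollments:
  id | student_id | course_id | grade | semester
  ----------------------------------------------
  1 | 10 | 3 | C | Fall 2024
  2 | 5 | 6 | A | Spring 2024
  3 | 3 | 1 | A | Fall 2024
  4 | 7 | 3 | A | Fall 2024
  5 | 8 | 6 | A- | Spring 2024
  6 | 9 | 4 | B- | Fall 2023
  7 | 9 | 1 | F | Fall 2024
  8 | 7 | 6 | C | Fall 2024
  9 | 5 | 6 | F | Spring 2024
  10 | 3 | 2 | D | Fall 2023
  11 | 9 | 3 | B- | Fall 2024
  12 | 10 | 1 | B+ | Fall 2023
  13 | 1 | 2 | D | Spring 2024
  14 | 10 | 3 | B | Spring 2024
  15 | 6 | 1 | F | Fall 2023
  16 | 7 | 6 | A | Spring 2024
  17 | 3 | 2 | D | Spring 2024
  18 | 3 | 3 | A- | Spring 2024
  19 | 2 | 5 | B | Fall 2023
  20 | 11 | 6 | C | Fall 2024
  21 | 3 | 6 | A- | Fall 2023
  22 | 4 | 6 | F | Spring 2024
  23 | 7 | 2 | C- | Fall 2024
SELECT id, student_id FROM enrollments WHERE student_id IN (SELECT id FROM students WHERE gpa <= 3.16)

Execution result:
id | student_id
1 | 10
3 | 3
6 | 9
7 | 9
10 | 3
11 | 9
12 | 10
14 | 10
15 | 6
17 | 3
18 | 3
19 | 2
20 | 11
21 | 3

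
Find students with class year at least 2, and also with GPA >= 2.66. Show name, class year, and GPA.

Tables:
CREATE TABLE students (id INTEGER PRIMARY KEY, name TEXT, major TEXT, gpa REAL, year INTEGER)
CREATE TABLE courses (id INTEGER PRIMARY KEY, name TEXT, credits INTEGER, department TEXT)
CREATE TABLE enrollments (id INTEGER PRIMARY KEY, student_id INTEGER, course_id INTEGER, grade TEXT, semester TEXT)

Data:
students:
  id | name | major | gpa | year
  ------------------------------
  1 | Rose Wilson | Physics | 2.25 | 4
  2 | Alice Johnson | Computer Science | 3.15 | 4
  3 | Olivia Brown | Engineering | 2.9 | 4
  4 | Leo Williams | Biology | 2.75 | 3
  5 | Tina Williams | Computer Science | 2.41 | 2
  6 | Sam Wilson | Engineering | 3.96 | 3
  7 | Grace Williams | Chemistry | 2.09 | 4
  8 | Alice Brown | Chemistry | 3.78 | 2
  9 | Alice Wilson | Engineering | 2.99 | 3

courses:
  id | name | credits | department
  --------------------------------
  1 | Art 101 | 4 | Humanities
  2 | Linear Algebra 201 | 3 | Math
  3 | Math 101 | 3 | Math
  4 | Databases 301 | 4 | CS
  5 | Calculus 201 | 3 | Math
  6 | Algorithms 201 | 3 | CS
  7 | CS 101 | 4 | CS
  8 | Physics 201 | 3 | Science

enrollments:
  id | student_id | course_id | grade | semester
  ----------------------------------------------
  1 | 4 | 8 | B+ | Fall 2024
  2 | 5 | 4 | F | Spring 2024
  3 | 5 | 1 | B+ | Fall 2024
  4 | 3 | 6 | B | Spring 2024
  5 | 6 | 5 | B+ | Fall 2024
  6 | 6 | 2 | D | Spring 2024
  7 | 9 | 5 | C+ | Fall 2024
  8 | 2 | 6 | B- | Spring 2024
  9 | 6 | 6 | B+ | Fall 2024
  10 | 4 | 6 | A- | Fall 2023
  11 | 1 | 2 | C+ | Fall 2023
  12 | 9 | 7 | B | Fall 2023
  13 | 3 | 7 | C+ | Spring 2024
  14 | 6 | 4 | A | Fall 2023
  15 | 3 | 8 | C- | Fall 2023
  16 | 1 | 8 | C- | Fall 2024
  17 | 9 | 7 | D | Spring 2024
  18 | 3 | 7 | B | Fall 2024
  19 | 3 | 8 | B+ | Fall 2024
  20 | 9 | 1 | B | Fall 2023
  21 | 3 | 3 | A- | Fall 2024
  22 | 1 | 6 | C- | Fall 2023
SELECT name, year, gpa FROM students WHERE year >= 2 AND gpa >= 2.66

Execution result:
name | year | gpa
Alice Johnson | 4 | 3.15
Olivia Brown | 4 | 2.90
Leo Williams | 3 | 2.75
Sam Wilson | 3 | 3.96
Alice Brown | 2 | 3.78
Alice Wilson | 3 | 2.99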